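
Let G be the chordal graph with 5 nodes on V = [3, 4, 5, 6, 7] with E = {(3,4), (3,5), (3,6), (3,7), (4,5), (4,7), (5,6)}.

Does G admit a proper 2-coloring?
The clique on vertices [3, 4, 5] has size 3 > 2, so it alone needs 3 colors.

No, G is not 2-colorable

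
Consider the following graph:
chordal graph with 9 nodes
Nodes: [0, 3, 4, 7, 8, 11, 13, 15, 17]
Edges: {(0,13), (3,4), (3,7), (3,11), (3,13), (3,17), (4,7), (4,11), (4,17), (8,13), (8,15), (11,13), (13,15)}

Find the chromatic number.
χ(G) = 3

Clique number ω(G) = 3 (lower bound: χ ≥ ω).
The clique on [8, 13, 15] has size 3, forcing χ ≥ 3, and the coloring below uses 3 colors, so χ(G) = 3.
A valid 3-coloring: color 1: [0, 3, 8]; color 2: [4, 13]; color 3: [7, 11, 15, 17].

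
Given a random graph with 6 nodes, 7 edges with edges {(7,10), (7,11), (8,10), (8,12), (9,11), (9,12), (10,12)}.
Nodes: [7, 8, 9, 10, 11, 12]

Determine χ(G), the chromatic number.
Clique number ω(G) = 3 (lower bound: χ ≥ ω).
The clique on [8, 10, 12] has size 3, forcing χ ≥ 3, and the coloring below uses 3 colors, so χ(G) = 3.
A valid 3-coloring: color 1: [7, 12]; color 2: [9, 10]; color 3: [8, 11].

χ(G) = 3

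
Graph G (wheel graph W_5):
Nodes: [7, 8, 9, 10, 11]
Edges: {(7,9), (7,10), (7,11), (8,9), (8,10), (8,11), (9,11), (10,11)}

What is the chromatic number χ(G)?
Clique number ω(G) = 3 (lower bound: χ ≥ ω).
The clique on [8, 9, 11] has size 3, forcing χ ≥ 3, and the coloring below uses 3 colors, so χ(G) = 3.
A valid 3-coloring: color 1: [11]; color 2: [7, 8]; color 3: [9, 10].

χ(G) = 3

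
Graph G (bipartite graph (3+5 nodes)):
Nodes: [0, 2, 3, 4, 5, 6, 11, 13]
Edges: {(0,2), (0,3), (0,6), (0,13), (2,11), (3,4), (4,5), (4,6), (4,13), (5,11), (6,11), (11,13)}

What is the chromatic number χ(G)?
χ(G) = 2

Clique number ω(G) = 2 (lower bound: χ ≥ ω).
The graph is bipartite (no odd cycle), so 2 colors suffice: χ(G) = 2.
A valid 2-coloring: color 1: [0, 4, 11]; color 2: [2, 3, 5, 6, 13].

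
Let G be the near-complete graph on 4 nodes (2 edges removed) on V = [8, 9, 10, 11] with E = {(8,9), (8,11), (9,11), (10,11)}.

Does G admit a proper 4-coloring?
A valid 4-coloring: color 1: [11]; color 2: [8, 10]; color 3: [9].
(χ(G) = 3 ≤ 4.)

Yes, G is 4-colorable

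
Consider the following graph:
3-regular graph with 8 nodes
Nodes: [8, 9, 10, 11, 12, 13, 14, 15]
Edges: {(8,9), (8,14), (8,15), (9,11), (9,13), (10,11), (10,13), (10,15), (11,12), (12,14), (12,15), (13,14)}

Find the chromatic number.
χ(G) = 3

Clique number ω(G) = 2 (lower bound: χ ≥ ω).
Odd cycle [11, 12, 15, 8, 9] needs 3 colors (χ ≥ 3).
The coloring below uses 3 colors, so χ(G) = 3.
A valid 3-coloring: color 1: [8, 12, 13]; color 2: [9, 10, 14]; color 3: [11, 15].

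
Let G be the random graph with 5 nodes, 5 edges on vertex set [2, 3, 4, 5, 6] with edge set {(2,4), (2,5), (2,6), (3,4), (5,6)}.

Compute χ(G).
χ(G) = 3

Clique number ω(G) = 3 (lower bound: χ ≥ ω).
The clique on [2, 5, 6] has size 3, forcing χ ≥ 3, and the coloring below uses 3 colors, so χ(G) = 3.
A valid 3-coloring: color 1: [2, 3]; color 2: [4, 6]; color 3: [5].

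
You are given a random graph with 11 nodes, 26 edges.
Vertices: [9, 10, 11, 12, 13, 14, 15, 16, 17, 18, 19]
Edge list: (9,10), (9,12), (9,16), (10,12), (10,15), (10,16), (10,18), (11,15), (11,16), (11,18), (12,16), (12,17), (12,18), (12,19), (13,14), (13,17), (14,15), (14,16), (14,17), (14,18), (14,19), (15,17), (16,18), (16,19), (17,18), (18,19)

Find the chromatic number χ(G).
χ(G) = 4

Clique number ω(G) = 4 (lower bound: χ ≥ ω).
The clique on [9, 10, 12, 16] has size 4, forcing χ ≥ 4, and the coloring below uses 4 colors, so χ(G) = 4.
A valid 4-coloring: color 1: [16, 17]; color 2: [9, 13, 15, 18]; color 3: [11, 12, 14]; color 4: [10, 19].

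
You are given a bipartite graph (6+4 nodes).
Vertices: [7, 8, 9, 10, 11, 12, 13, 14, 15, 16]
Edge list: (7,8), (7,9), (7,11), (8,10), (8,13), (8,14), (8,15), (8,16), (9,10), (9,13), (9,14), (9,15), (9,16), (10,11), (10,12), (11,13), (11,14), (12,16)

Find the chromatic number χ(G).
χ(G) = 2

Clique number ω(G) = 2 (lower bound: χ ≥ ω).
The graph is bipartite (no odd cycle), so 2 colors suffice: χ(G) = 2.
A valid 2-coloring: color 1: [8, 9, 11, 12]; color 2: [7, 10, 13, 14, 15, 16].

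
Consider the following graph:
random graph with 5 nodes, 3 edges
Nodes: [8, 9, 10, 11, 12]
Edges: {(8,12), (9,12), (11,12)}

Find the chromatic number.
χ(G) = 2

Clique number ω(G) = 2 (lower bound: χ ≥ ω).
The graph is bipartite (no odd cycle), so 2 colors suffice: χ(G) = 2.
A valid 2-coloring: color 1: [10, 12]; color 2: [8, 9, 11].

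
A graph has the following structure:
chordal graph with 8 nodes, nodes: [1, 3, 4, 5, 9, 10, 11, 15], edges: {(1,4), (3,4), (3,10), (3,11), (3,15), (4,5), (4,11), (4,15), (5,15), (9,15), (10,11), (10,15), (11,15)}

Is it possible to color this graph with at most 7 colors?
A valid 7-coloring: color 1: [1, 15]; color 2: [4, 9, 10]; color 3: [5, 11]; color 4: [3].
(χ(G) = 4 ≤ 7.)

Yes, G is 7-colorable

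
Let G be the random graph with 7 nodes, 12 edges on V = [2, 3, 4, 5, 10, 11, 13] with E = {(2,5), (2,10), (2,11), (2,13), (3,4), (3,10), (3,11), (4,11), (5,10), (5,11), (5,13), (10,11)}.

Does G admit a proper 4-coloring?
A valid 4-coloring: color 1: [11, 13]; color 2: [3, 5]; color 3: [4, 10]; color 4: [2].
(χ(G) = 4 ≤ 4.)

Yes, G is 4-colorable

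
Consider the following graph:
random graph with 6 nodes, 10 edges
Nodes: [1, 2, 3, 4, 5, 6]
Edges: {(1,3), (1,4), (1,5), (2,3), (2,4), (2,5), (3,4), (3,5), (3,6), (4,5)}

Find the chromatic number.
Clique number ω(G) = 4 (lower bound: χ ≥ ω).
The clique on [1, 3, 4, 5] has size 4, forcing χ ≥ 4, and the coloring below uses 4 colors, so χ(G) = 4.
A valid 4-coloring: color 1: [3]; color 2: [5, 6]; color 3: [4]; color 4: [1, 2].

χ(G) = 4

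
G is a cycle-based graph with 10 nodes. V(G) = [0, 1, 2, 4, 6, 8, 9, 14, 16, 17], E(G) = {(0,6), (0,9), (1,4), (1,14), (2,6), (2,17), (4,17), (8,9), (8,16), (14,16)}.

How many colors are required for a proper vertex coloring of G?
χ(G) = 2

Clique number ω(G) = 2 (lower bound: χ ≥ ω).
The graph is bipartite (no odd cycle), so 2 colors suffice: χ(G) = 2.
A valid 2-coloring: color 1: [0, 2, 4, 8, 14]; color 2: [1, 6, 9, 16, 17].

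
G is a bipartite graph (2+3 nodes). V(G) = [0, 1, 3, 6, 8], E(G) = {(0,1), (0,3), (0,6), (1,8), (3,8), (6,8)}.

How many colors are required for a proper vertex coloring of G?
χ(G) = 2

Clique number ω(G) = 2 (lower bound: χ ≥ ω).
The graph is bipartite (no odd cycle), so 2 colors suffice: χ(G) = 2.
A valid 2-coloring: color 1: [0, 8]; color 2: [1, 3, 6].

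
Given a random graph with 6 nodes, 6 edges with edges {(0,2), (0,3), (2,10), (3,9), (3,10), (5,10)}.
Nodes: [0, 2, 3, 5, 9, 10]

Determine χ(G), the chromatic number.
χ(G) = 2

Clique number ω(G) = 2 (lower bound: χ ≥ ω).
The graph is bipartite (no odd cycle), so 2 colors suffice: χ(G) = 2.
A valid 2-coloring: color 1: [0, 9, 10]; color 2: [2, 3, 5].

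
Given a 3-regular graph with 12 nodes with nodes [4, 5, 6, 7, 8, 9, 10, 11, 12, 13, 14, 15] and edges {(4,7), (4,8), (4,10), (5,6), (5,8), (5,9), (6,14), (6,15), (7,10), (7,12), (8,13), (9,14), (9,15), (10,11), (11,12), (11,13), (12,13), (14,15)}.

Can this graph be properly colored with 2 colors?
No, G is not 2-colorable

The clique on vertices [4, 7, 10] has size 3 > 2, so it alone needs 3 colors.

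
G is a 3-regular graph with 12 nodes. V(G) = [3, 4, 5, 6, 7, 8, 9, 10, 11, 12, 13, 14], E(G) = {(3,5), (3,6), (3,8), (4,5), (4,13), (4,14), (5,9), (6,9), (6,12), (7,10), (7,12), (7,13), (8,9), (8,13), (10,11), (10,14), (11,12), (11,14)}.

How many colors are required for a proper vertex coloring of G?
χ(G) = 3

Clique number ω(G) = 3 (lower bound: χ ≥ ω).
The clique on [10, 11, 14] has size 3, forcing χ ≥ 3, and the coloring below uses 3 colors, so χ(G) = 3.
A valid 3-coloring: color 1: [3, 9, 12, 13, 14]; color 2: [4, 6, 7, 8, 11]; color 3: [5, 10].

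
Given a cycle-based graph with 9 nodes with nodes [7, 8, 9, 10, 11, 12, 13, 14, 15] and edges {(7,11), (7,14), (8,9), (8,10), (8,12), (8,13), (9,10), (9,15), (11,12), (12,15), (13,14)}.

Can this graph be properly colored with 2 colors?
The clique on vertices [8, 9, 10] has size 3 > 2, so it alone needs 3 colors.

No, G is not 2-colorable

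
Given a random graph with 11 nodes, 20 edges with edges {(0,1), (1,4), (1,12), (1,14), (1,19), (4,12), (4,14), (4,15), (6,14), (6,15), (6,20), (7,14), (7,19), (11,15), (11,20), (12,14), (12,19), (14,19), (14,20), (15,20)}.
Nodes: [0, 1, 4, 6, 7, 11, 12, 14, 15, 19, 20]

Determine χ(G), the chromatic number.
χ(G) = 4

Clique number ω(G) = 4 (lower bound: χ ≥ ω).
The clique on [1, 12, 14, 19] has size 4, forcing χ ≥ 4, and the coloring below uses 4 colors, so χ(G) = 4.
A valid 4-coloring: color 1: [0, 14, 15]; color 2: [1, 7, 20]; color 3: [4, 6, 11, 19]; color 4: [12].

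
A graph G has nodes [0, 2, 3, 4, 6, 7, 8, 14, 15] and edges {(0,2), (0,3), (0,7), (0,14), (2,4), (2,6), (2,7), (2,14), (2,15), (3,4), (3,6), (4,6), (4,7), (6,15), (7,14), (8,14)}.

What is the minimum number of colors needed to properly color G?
Clique number ω(G) = 4 (lower bound: χ ≥ ω).
The clique on [0, 2, 7, 14] has size 4, forcing χ ≥ 4, and the coloring below uses 4 colors, so χ(G) = 4.
A valid 4-coloring: color 1: [2, 3, 8]; color 2: [0, 4, 15]; color 3: [6, 14]; color 4: [7].

χ(G) = 4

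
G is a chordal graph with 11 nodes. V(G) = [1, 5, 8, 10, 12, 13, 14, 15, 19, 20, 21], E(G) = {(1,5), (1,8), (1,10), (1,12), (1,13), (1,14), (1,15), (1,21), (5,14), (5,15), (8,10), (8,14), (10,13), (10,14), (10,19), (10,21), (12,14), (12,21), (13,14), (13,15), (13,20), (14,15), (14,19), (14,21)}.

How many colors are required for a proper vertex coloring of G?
χ(G) = 4

Clique number ω(G) = 4 (lower bound: χ ≥ ω).
The clique on [1, 8, 10, 14] has size 4, forcing χ ≥ 4, and the coloring below uses 4 colors, so χ(G) = 4.
A valid 4-coloring: color 1: [14, 20]; color 2: [1, 19]; color 3: [10, 12, 15]; color 4: [5, 8, 13, 21].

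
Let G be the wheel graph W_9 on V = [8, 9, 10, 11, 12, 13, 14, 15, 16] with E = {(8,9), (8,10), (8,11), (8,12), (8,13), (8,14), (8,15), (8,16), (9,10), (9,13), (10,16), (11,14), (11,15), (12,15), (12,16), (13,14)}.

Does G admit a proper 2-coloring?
The clique on vertices [8, 9, 10] has size 3 > 2, so it alone needs 3 colors.

No, G is not 2-colorable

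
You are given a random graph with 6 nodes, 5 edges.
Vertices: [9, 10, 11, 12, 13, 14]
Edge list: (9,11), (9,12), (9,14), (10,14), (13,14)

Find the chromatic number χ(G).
χ(G) = 2

Clique number ω(G) = 2 (lower bound: χ ≥ ω).
The graph is bipartite (no odd cycle), so 2 colors suffice: χ(G) = 2.
A valid 2-coloring: color 1: [9, 10, 13]; color 2: [11, 12, 14].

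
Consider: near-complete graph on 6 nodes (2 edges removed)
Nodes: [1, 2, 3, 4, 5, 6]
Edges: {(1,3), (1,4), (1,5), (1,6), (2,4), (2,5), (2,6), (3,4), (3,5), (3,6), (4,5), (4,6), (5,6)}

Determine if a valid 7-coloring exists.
Yes, G is 7-colorable

A valid 7-coloring: color 1: [4]; color 2: [5]; color 3: [6]; color 4: [1, 2]; color 5: [3].
(χ(G) = 5 ≤ 7.)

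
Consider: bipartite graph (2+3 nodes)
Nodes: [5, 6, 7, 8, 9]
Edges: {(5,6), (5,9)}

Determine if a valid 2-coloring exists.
A valid 2-coloring: color 1: [5, 7, 8]; color 2: [6, 9].
(χ(G) = 2 ≤ 2.)

Yes, G is 2-colorable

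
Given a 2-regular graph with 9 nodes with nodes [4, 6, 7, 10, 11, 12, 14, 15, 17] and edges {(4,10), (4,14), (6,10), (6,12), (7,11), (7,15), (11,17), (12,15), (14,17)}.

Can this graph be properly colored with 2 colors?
No, G is not 2-colorable

Odd cycle [12, 6, 10, 4, 14, 17, 11, 7, 15] needs 3 colors (χ ≥ 3).
Hence χ(G) ≥ 3 > 2, so no proper 2-coloring exists.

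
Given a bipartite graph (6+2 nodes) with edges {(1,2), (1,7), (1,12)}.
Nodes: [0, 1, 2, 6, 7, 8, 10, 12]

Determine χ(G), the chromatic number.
Clique number ω(G) = 2 (lower bound: χ ≥ ω).
The graph is bipartite (no odd cycle), so 2 colors suffice: χ(G) = 2.
A valid 2-coloring: color 1: [0, 1, 6, 8, 10]; color 2: [2, 7, 12].

χ(G) = 2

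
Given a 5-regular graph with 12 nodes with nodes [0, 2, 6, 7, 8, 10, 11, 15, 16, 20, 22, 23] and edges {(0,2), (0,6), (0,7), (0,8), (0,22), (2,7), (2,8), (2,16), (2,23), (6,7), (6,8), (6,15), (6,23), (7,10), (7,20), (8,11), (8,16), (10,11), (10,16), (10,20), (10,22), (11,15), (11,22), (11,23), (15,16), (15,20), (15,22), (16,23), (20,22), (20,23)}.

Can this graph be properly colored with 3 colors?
No, G is not 3-colorable

Suppose a proper 3-coloring c exists. The clique [0, 2, 7] takes 3 distinct colors; by symmetry let c(0) = 1, c(2) = 2, c(7) = 3.
- Vertex 6: neighbors [0, 7] already have colors [1, 3] ⇒ c(6) = 2.
- Vertex 8: neighbors [0, 2] already have colors [1, 2] ⇒ c(8) = 3.
- Vertex 16: neighbors [2, 8] already have colors [2, 3] ⇒ c(16) = 1.
- Vertex 10: neighbors [16, 7] already have colors [1, 3] ⇒ c(10) = 2.
- Vertex 11: neighbors [10, 8] already have colors [2, 3] ⇒ c(11) = 1.
- Vertex 20: neighbors [10, 7] already have colors [2, 3] ⇒ c(20) = 1.
- Vertex 15: neighbors [11, 6] already have colors [1, 2] ⇒ c(15) = 3.
- Vertex 22: neighbors [0, 10, 15] already have colors [1, 2, 3] — all 3 colors blocked. Contradiction.
The forced assignments end in a contradiction, so G has no proper 3-coloring (χ ≥ 4).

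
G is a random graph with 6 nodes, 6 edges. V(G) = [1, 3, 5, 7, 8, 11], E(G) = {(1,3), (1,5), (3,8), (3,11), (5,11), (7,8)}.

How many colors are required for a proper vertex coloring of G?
Clique number ω(G) = 2 (lower bound: χ ≥ ω).
The graph is bipartite (no odd cycle), so 2 colors suffice: χ(G) = 2.
A valid 2-coloring: color 1: [3, 5, 7]; color 2: [1, 8, 11].

χ(G) = 2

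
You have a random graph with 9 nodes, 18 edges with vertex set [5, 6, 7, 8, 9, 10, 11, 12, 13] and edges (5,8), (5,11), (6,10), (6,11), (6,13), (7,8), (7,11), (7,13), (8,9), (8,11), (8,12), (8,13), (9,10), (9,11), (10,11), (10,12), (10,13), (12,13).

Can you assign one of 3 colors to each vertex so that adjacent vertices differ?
Yes, G is 3-colorable

A valid 3-coloring: color 1: [8, 10]; color 2: [11, 13]; color 3: [5, 6, 7, 9, 12].
(χ(G) = 3 ≤ 3.)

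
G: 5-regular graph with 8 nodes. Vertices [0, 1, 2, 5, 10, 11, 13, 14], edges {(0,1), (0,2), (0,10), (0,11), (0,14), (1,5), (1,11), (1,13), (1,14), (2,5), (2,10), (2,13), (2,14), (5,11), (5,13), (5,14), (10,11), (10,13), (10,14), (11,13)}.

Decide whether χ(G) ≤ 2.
The clique on vertices [0, 2, 10, 14] has size 4 > 2, so it alone needs 4 colors.

No, G is not 2-colorable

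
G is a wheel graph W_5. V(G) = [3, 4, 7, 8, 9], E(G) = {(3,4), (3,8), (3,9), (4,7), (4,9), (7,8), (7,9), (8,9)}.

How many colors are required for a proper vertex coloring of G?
Clique number ω(G) = 3 (lower bound: χ ≥ ω).
The clique on [3, 8, 9] has size 3, forcing χ ≥ 3, and the coloring below uses 3 colors, so χ(G) = 3.
A valid 3-coloring: color 1: [9]; color 2: [4, 8]; color 3: [3, 7].

χ(G) = 3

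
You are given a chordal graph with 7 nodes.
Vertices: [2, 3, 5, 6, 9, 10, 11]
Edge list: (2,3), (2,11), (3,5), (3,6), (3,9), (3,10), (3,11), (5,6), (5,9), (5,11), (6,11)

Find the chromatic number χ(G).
χ(G) = 4

Clique number ω(G) = 4 (lower bound: χ ≥ ω).
The clique on [3, 5, 6, 11] has size 4, forcing χ ≥ 4, and the coloring below uses 4 colors, so χ(G) = 4.
A valid 4-coloring: color 1: [3]; color 2: [2, 5, 10]; color 3: [9, 11]; color 4: [6].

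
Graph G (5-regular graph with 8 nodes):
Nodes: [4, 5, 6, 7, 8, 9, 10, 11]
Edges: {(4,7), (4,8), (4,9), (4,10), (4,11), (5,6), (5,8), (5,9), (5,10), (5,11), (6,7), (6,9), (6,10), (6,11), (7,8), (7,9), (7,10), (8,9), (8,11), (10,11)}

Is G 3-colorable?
No, G is not 3-colorable

The clique on vertices [4, 7, 8, 9] has size 4 > 3, so it alone needs 4 colors.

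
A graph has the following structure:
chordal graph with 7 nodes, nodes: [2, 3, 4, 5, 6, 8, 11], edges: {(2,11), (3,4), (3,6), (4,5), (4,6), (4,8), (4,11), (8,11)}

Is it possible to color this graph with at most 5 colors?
A valid 5-coloring: color 1: [2, 4]; color 2: [5, 6, 11]; color 3: [3, 8].
(χ(G) = 3 ≤ 5.)

Yes, G is 5-colorable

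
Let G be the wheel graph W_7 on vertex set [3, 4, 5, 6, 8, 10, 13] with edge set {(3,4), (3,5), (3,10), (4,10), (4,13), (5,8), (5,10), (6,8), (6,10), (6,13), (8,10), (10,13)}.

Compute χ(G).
Clique number ω(G) = 3 (lower bound: χ ≥ ω).
The clique on [5, 8, 10] has size 3, forcing χ ≥ 3, and the coloring below uses 3 colors, so χ(G) = 3.
A valid 3-coloring: color 1: [10]; color 2: [4, 5, 6]; color 3: [3, 8, 13].

χ(G) = 3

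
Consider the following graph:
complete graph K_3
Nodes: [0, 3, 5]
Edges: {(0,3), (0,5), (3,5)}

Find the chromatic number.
χ(G) = 3

Clique number ω(G) = 3 (lower bound: χ ≥ ω).
The clique on [0, 3, 5] has size 3, forcing χ ≥ 3, and the coloring below uses 3 colors, so χ(G) = 3.
A valid 3-coloring: color 1: [0]; color 2: [3]; color 3: [5].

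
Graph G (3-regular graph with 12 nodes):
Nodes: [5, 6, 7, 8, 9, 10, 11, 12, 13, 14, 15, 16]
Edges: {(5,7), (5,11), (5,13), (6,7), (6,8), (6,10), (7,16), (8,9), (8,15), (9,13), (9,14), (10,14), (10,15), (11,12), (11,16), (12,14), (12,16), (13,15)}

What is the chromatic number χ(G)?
χ(G) = 3

Clique number ω(G) = 3 (lower bound: χ ≥ ω).
The clique on [11, 12, 16] has size 3, forcing χ ≥ 3, and the coloring below uses 3 colors, so χ(G) = 3.
A valid 3-coloring: color 1: [7, 9, 12, 15]; color 2: [6, 11, 13, 14]; color 3: [5, 8, 10, 16].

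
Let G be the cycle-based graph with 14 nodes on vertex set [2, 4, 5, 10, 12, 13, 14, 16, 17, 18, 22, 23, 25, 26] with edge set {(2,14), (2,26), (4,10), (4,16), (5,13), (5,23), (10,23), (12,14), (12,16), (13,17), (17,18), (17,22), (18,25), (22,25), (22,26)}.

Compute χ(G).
Clique number ω(G) = 2 (lower bound: χ ≥ ω).
The graph is bipartite (no odd cycle), so 2 colors suffice: χ(G) = 2.
A valid 2-coloring: color 1: [5, 10, 14, 16, 17, 25, 26]; color 2: [2, 4, 12, 13, 18, 22, 23].

χ(G) = 2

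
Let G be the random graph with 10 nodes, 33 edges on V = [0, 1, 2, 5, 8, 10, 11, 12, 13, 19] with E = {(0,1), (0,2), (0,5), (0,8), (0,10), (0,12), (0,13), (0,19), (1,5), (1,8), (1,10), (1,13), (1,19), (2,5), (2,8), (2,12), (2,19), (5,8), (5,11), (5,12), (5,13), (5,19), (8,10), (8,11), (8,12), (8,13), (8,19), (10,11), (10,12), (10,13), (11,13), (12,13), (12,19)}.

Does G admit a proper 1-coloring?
No, G is not 1-colorable

The clique on vertices [0, 2, 5, 8, 12, 19] has size 6 > 1, so it alone needs 6 colors.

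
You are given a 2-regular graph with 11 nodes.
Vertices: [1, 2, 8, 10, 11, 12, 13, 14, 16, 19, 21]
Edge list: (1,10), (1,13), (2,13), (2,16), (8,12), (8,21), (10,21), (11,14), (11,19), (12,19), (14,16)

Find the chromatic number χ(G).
χ(G) = 3

Clique number ω(G) = 2 (lower bound: χ ≥ ω).
Odd cycle [16, 14, 11, 19, 12, 8, 21, 10, 1, 13, 2] needs 3 colors (χ ≥ 3).
The coloring below uses 3 colors, so χ(G) = 3.
A valid 3-coloring: color 1: [8, 10, 13, 14, 19]; color 2: [1, 11, 12, 16, 21]; color 3: [2].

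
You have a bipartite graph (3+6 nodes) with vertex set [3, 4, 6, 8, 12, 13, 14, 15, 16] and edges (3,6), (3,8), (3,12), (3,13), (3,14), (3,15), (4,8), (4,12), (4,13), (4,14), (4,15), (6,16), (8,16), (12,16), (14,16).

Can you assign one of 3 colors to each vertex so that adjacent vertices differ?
A valid 3-coloring: color 1: [3, 4, 16]; color 2: [6, 8, 12, 13, 14, 15].
(χ(G) = 2 ≤ 3.)

Yes, G is 3-colorable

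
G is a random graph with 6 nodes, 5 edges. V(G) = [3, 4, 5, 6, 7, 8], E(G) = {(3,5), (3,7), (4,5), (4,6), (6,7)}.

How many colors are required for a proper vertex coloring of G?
χ(G) = 3

Clique number ω(G) = 2 (lower bound: χ ≥ ω).
Odd cycle [3, 7, 6, 4, 5] needs 3 colors (χ ≥ 3).
The coloring below uses 3 colors, so χ(G) = 3.
A valid 3-coloring: color 1: [3, 4, 8]; color 2: [5, 7]; color 3: [6].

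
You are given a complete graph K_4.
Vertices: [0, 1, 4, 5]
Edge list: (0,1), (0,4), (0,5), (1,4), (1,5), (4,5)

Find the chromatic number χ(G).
Clique number ω(G) = 4 (lower bound: χ ≥ ω).
The clique on [0, 1, 4, 5] has size 4, forcing χ ≥ 4, and the coloring below uses 4 colors, so χ(G) = 4.
A valid 4-coloring: color 1: [4]; color 2: [5]; color 3: [1]; color 4: [0].

χ(G) = 4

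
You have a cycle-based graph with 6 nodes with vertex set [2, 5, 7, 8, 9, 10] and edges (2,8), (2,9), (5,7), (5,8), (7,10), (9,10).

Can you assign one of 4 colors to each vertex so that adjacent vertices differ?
Yes, G is 4-colorable

A valid 4-coloring: color 1: [7, 8, 9]; color 2: [2, 5, 10].
(χ(G) = 2 ≤ 4.)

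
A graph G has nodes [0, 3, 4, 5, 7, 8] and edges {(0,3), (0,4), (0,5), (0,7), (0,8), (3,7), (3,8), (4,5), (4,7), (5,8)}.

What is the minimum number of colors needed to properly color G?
Clique number ω(G) = 3 (lower bound: χ ≥ ω).
Odd cycle [3, 7, 4, 5, 8] needs 3 colors (χ ≥ 3).
Vertex 0 is adjacent to every vertex of [3, 4, 5, 7, 8], which already need 3 colors among themselves, so 0 needs a new color (χ ≥ 4).
The coloring below uses 4 colors, so χ(G) = 4.
A valid 4-coloring: color 1: [0]; color 2: [3, 5]; color 3: [7, 8]; color 4: [4].

χ(G) = 4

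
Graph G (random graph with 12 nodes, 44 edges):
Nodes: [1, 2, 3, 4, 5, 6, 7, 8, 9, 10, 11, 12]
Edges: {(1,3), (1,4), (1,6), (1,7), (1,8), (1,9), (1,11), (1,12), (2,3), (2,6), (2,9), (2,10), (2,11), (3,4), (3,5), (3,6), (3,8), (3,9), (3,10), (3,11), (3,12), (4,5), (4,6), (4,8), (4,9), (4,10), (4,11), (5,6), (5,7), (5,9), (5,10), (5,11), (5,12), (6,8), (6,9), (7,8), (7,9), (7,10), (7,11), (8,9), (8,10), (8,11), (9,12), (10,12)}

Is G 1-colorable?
No, G is not 1-colorable

The clique on vertices [1, 3, 4, 6, 8, 9] has size 6 > 1, so it alone needs 6 colors.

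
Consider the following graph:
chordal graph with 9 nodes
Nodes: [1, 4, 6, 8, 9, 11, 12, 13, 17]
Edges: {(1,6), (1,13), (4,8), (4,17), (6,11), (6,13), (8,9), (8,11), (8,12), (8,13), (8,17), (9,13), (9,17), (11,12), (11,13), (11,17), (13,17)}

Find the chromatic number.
χ(G) = 4

Clique number ω(G) = 4 (lower bound: χ ≥ ω).
The clique on [8, 9, 13, 17] has size 4, forcing χ ≥ 4, and the coloring below uses 4 colors, so χ(G) = 4.
A valid 4-coloring: color 1: [4, 12, 13]; color 2: [6, 8]; color 3: [1, 17]; color 4: [9, 11].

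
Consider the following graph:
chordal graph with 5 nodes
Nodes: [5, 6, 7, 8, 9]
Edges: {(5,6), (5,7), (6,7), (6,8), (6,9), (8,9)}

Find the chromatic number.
χ(G) = 3

Clique number ω(G) = 3 (lower bound: χ ≥ ω).
The clique on [6, 8, 9] has size 3, forcing χ ≥ 3, and the coloring below uses 3 colors, so χ(G) = 3.
A valid 3-coloring: color 1: [6]; color 2: [7, 9]; color 3: [5, 8].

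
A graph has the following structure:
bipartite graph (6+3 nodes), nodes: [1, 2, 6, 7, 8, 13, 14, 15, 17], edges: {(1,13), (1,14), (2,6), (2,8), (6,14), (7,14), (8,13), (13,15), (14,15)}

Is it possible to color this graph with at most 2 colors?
A valid 2-coloring: color 1: [2, 13, 14, 17]; color 2: [1, 6, 7, 8, 15].
(χ(G) = 2 ≤ 2.)

Yes, G is 2-colorable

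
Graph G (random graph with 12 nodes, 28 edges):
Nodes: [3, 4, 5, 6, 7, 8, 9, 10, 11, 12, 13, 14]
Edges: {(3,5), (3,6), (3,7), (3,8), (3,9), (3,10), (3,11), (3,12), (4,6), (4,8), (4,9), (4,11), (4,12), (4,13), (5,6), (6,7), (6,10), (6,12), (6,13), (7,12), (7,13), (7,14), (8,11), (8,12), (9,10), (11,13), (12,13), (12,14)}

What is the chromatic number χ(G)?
χ(G) = 4

Clique number ω(G) = 4 (lower bound: χ ≥ ω).
The clique on [3, 6, 7, 12] has size 4, forcing χ ≥ 4, and the coloring below uses 4 colors, so χ(G) = 4.
A valid 4-coloring: color 1: [3, 13, 14]; color 2: [6, 8, 9]; color 3: [5, 10, 11, 12]; color 4: [4, 7].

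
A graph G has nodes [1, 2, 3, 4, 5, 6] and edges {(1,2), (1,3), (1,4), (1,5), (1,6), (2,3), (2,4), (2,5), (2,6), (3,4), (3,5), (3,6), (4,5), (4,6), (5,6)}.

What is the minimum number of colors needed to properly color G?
χ(G) = 6

Clique number ω(G) = 6 (lower bound: χ ≥ ω).
The clique on [1, 2, 3, 4, 5, 6] has size 6, forcing χ ≥ 6, and the coloring below uses 6 colors, so χ(G) = 6.
A valid 6-coloring: color 1: [1]; color 2: [3]; color 3: [6]; color 4: [2]; color 5: [4]; color 6: [5].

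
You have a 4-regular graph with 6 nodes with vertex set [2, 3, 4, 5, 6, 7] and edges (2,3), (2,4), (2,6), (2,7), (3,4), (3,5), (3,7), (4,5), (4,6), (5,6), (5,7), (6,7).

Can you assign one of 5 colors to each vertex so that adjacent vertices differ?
Yes, G is 5-colorable

A valid 5-coloring: color 1: [2, 5]; color 2: [3, 6]; color 3: [4, 7].
(χ(G) = 3 ≤ 5.)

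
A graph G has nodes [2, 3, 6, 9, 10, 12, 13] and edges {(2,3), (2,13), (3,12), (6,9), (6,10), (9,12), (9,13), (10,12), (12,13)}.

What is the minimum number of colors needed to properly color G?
χ(G) = 3

Clique number ω(G) = 3 (lower bound: χ ≥ ω).
The clique on [9, 12, 13] has size 3, forcing χ ≥ 3, and the coloring below uses 3 colors, so χ(G) = 3.
A valid 3-coloring: color 1: [2, 6, 12]; color 2: [3, 10, 13]; color 3: [9].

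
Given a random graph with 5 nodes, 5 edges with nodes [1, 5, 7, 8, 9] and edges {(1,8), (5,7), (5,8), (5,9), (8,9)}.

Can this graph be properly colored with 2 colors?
No, G is not 2-colorable

The clique on vertices [5, 8, 9] has size 3 > 2, so it alone needs 3 colors.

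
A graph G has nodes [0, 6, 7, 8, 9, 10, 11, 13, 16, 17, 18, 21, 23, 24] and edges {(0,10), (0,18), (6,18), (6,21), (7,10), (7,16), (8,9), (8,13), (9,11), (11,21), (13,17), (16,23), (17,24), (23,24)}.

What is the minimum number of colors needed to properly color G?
χ(G) = 2

Clique number ω(G) = 2 (lower bound: χ ≥ ω).
The graph is bipartite (no odd cycle), so 2 colors suffice: χ(G) = 2.
A valid 2-coloring: color 1: [0, 6, 7, 8, 11, 17, 23]; color 2: [9, 10, 13, 16, 18, 21, 24].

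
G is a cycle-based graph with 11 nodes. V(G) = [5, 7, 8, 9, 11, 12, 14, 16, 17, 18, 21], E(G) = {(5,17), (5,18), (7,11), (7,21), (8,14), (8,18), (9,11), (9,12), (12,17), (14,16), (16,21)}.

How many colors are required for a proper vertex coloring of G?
Clique number ω(G) = 2 (lower bound: χ ≥ ω).
Odd cycle [18, 5, 17, 12, 9, 11, 7, 21, 16, 14, 8] needs 3 colors (χ ≥ 3).
The coloring below uses 3 colors, so χ(G) = 3.
A valid 3-coloring: color 1: [7, 9, 14, 17, 18]; color 2: [5, 8, 11, 12, 21]; color 3: [16].

χ(G) = 3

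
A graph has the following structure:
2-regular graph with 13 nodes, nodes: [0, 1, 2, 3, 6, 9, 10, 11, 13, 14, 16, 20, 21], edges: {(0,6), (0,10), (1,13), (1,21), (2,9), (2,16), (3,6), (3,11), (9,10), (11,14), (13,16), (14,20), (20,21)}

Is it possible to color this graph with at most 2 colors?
No, G is not 2-colorable

Odd cycle [10, 9, 2, 16, 13, 1, 21, 20, 14, 11, 3, 6, 0] needs 3 colors (χ ≥ 3).
Hence χ(G) ≥ 3 > 2, so no proper 2-coloring exists.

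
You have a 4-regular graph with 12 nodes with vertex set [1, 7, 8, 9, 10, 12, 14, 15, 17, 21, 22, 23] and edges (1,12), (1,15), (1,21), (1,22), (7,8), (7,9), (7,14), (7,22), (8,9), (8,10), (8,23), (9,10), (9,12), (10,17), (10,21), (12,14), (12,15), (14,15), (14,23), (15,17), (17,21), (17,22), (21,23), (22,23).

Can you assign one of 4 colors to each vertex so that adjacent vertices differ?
Yes, G is 4-colorable

A valid 4-coloring: color 1: [8, 12, 21, 22]; color 2: [1, 9, 14, 17]; color 3: [7, 10, 15, 23].
(χ(G) = 3 ≤ 4.)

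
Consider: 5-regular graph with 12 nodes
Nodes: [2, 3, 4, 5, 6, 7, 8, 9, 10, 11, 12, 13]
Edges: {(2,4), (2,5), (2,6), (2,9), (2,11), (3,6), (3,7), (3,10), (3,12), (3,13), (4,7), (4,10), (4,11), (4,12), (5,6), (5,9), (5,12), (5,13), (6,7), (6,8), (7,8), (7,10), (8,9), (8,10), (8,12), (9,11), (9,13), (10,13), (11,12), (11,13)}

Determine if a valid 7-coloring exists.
Yes, G is 7-colorable

A valid 7-coloring: color 1: [5, 10, 11]; color 2: [4, 6, 9]; color 3: [2, 7, 12, 13]; color 4: [3, 8].
(χ(G) = 4 ≤ 7.)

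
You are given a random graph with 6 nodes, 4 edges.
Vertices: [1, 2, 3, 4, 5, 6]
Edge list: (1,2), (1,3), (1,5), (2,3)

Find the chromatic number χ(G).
χ(G) = 3

Clique number ω(G) = 3 (lower bound: χ ≥ ω).
The clique on [1, 2, 3] has size 3, forcing χ ≥ 3, and the coloring below uses 3 colors, so χ(G) = 3.
A valid 3-coloring: color 1: [1, 4, 6]; color 2: [2, 5]; color 3: [3].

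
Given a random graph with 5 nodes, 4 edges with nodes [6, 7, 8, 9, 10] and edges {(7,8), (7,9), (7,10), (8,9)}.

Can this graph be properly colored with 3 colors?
A valid 3-coloring: color 1: [6, 7]; color 2: [8, 10]; color 3: [9].
(χ(G) = 3 ≤ 3.)

Yes, G is 3-colorable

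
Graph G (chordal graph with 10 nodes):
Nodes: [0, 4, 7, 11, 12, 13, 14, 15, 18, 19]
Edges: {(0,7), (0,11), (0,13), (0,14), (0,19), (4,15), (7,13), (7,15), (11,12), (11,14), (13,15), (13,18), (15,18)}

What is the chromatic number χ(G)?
Clique number ω(G) = 3 (lower bound: χ ≥ ω).
The clique on [0, 11, 14] has size 3, forcing χ ≥ 3, and the coloring below uses 3 colors, so χ(G) = 3.
A valid 3-coloring: color 1: [0, 12, 15]; color 2: [4, 11, 13, 19]; color 3: [7, 14, 18].

χ(G) = 3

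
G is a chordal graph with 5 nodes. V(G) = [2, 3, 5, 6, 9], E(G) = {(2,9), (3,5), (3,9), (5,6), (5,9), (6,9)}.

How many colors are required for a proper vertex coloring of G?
χ(G) = 3

Clique number ω(G) = 3 (lower bound: χ ≥ ω).
The clique on [3, 5, 9] has size 3, forcing χ ≥ 3, and the coloring below uses 3 colors, so χ(G) = 3.
A valid 3-coloring: color 1: [9]; color 2: [2, 5]; color 3: [3, 6].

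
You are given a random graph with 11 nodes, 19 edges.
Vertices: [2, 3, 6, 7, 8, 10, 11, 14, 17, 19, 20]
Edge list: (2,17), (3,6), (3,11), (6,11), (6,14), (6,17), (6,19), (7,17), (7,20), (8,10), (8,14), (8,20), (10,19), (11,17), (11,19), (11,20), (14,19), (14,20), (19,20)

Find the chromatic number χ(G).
Clique number ω(G) = 3 (lower bound: χ ≥ ω).
The clique on [3, 6, 11] has size 3, forcing χ ≥ 3, and the coloring below uses 3 colors, so χ(G) = 3.
A valid 3-coloring: color 1: [2, 6, 10, 20]; color 2: [3, 8, 17, 19]; color 3: [7, 11, 14].

χ(G) = 3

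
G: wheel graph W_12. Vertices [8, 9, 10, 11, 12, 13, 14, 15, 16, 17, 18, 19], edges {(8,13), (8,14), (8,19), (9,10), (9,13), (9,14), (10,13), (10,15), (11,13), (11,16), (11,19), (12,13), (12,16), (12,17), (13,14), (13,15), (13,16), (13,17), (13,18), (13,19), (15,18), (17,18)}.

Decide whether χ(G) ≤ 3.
No, G is not 3-colorable

Odd cycle [10, 9, 14, 8, 19, 11, 16, 12, 17, 18, 15] needs 3 colors (χ ≥ 3).
Vertex 13 is adjacent to every vertex of [8, 9, 10, 11, 12, 14, 15, 16, 17, 18, 19], which already need 3 colors among themselves, so 13 needs a new color (χ ≥ 4).
Hence χ(G) ≥ 4 > 3, so no proper 3-coloring exists.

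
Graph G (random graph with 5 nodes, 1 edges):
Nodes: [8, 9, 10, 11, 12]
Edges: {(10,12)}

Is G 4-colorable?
A valid 4-coloring: color 1: [8, 9, 10, 11]; color 2: [12].
(χ(G) = 2 ≤ 4.)

Yes, G is 4-colorable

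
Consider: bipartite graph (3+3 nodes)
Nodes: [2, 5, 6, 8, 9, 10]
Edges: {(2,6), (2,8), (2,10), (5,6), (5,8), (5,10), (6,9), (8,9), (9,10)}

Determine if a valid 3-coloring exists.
A valid 3-coloring: color 1: [6, 8, 10]; color 2: [2, 5, 9].
(χ(G) = 2 ≤ 3.)

Yes, G is 3-colorable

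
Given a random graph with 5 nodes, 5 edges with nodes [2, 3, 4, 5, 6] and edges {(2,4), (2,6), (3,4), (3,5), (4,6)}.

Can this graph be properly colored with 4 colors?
A valid 4-coloring: color 1: [4, 5]; color 2: [3, 6]; color 3: [2].
(χ(G) = 3 ≤ 4.)

Yes, G is 4-colorable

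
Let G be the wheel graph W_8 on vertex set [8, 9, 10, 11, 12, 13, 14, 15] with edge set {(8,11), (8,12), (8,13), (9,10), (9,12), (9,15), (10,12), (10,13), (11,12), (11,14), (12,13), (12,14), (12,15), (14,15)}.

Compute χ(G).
χ(G) = 4

Clique number ω(G) = 3 (lower bound: χ ≥ ω).
Odd cycle [13, 8, 11, 14, 15, 9, 10] needs 3 colors (χ ≥ 3).
Vertex 12 is adjacent to every vertex of [8, 9, 10, 11, 13, 14, 15], which already need 3 colors among themselves, so 12 needs a new color (χ ≥ 4).
The coloring below uses 4 colors, so χ(G) = 4.
A valid 4-coloring: color 1: [12]; color 2: [9, 11, 13]; color 3: [8, 10, 14]; color 4: [15].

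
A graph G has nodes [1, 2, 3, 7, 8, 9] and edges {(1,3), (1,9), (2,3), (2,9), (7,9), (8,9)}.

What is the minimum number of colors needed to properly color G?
Clique number ω(G) = 2 (lower bound: χ ≥ ω).
The graph is bipartite (no odd cycle), so 2 colors suffice: χ(G) = 2.
A valid 2-coloring: color 1: [3, 9]; color 2: [1, 2, 7, 8].

χ(G) = 2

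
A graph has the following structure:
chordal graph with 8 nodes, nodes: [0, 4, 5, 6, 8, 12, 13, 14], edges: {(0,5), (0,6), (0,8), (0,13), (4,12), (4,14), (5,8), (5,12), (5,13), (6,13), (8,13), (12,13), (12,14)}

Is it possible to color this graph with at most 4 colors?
A valid 4-coloring: color 1: [4, 13]; color 2: [5, 6, 14]; color 3: [0, 12]; color 4: [8].
(χ(G) = 4 ≤ 4.)

Yes, G is 4-colorable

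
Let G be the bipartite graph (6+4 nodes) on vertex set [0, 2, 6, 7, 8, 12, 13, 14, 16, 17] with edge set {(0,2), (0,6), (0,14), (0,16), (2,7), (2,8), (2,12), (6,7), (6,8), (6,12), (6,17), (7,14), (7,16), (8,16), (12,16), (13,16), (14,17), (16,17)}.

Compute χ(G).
Clique number ω(G) = 2 (lower bound: χ ≥ ω).
The graph is bipartite (no odd cycle), so 2 colors suffice: χ(G) = 2.
A valid 2-coloring: color 1: [2, 6, 14, 16]; color 2: [0, 7, 8, 12, 13, 17].

χ(G) = 2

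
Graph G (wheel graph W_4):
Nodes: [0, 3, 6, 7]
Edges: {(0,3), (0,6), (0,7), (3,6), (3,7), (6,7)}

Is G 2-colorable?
No, G is not 2-colorable

The clique on vertices [0, 3, 6, 7] has size 4 > 2, so it alone needs 4 colors.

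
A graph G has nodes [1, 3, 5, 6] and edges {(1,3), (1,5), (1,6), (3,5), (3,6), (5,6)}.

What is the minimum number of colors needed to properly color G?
Clique number ω(G) = 4 (lower bound: χ ≥ ω).
The clique on [1, 3, 5, 6] has size 4, forcing χ ≥ 4, and the coloring below uses 4 colors, so χ(G) = 4.
A valid 4-coloring: color 1: [5]; color 2: [3]; color 3: [1]; color 4: [6].

χ(G) = 4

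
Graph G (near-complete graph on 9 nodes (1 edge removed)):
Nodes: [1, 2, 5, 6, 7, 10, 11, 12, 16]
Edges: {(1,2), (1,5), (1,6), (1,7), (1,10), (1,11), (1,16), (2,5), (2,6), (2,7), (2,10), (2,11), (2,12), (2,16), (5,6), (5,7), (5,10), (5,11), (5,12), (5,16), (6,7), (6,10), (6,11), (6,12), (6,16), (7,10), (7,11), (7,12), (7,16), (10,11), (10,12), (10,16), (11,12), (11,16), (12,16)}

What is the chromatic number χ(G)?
Clique number ω(G) = 8 (lower bound: χ ≥ ω).
The clique on [1, 2, 5, 6, 7, 10, 11, 16] has size 8, forcing χ ≥ 8, and the coloring below uses 8 colors, so χ(G) = 8.
A valid 8-coloring: color 1: [10]; color 2: [6]; color 3: [5]; color 4: [2]; color 5: [16]; color 6: [11]; color 7: [7]; color 8: [1, 12].

χ(G) = 8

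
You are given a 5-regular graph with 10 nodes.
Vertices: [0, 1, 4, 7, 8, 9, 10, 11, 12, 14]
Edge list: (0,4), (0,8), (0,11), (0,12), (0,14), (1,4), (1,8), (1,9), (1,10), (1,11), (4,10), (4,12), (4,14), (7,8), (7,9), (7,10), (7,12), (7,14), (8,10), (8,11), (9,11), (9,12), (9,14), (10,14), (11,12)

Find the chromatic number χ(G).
χ(G) = 4

Clique number ω(G) = 3 (lower bound: χ ≥ ω).
Odd cycle [14, 7, 8, 1, 4] needs 3 colors (χ ≥ 3).
Vertex 10 is adjacent to every vertex of [1, 4, 7, 8, 14], which already need 3 colors among themselves, so 10 needs a new color (χ ≥ 4).
The coloring below uses 4 colors, so χ(G) = 4.
A valid 4-coloring: color 1: [10, 11]; color 2: [0, 1, 7]; color 3: [4, 8, 9]; color 4: [12, 14].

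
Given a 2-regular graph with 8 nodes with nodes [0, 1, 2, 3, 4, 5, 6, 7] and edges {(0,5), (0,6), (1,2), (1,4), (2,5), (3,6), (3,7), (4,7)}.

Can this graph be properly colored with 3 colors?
Yes, G is 3-colorable

A valid 3-coloring: color 1: [0, 2, 3, 4]; color 2: [1, 5, 6, 7].
(χ(G) = 2 ≤ 3.)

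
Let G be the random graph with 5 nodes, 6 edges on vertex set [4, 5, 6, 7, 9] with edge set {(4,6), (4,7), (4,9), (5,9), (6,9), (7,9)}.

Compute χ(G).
χ(G) = 3

Clique number ω(G) = 3 (lower bound: χ ≥ ω).
The clique on [4, 6, 9] has size 3, forcing χ ≥ 3, and the coloring below uses 3 colors, so χ(G) = 3.
A valid 3-coloring: color 1: [9]; color 2: [4, 5]; color 3: [6, 7].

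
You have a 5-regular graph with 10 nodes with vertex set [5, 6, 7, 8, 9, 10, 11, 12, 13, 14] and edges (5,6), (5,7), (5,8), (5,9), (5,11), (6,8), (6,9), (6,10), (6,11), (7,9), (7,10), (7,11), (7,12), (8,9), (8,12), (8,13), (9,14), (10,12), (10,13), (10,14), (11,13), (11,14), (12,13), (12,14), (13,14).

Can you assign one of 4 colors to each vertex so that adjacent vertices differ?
A valid 4-coloring: color 1: [7, 8, 14]; color 2: [9, 10, 11]; color 3: [5, 13]; color 4: [6, 12].
(χ(G) = 4 ≤ 4.)

Yes, G is 4-colorable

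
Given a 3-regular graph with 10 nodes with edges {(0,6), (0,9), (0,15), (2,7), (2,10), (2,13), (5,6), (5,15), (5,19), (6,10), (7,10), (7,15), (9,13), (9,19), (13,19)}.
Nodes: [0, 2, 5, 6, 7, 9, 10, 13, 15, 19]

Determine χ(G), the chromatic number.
χ(G) = 3

Clique number ω(G) = 3 (lower bound: χ ≥ ω).
The clique on [2, 7, 10] has size 3, forcing χ ≥ 3, and the coloring below uses 3 colors, so χ(G) = 3.
A valid 3-coloring: color 1: [2, 6, 15, 19]; color 2: [5, 9, 10]; color 3: [0, 7, 13].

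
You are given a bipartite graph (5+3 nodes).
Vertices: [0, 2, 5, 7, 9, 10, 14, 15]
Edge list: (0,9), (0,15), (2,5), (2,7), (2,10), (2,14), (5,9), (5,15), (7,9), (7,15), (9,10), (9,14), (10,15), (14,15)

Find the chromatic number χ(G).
Clique number ω(G) = 2 (lower bound: χ ≥ ω).
The graph is bipartite (no odd cycle), so 2 colors suffice: χ(G) = 2.
A valid 2-coloring: color 1: [2, 9, 15]; color 2: [0, 5, 7, 10, 14].

χ(G) = 2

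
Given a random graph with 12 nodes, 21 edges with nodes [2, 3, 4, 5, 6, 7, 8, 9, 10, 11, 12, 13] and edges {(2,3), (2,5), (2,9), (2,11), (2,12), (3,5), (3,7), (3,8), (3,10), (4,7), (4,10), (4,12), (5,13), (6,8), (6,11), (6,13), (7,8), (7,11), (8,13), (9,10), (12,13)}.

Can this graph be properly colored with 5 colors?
Yes, G is 5-colorable

A valid 5-coloring: color 1: [2, 7, 10, 13]; color 2: [3, 4, 6, 9]; color 3: [5, 8, 11, 12].
(χ(G) = 3 ≤ 5.)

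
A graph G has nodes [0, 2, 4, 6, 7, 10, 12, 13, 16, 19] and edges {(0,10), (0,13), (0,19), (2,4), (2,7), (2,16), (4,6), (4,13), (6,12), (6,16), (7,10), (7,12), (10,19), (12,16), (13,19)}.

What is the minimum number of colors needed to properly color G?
Clique number ω(G) = 3 (lower bound: χ ≥ ω).
The clique on [0, 10, 19] has size 3, forcing χ ≥ 3, and the coloring below uses 3 colors, so χ(G) = 3.
A valid 3-coloring: color 1: [2, 10, 12, 13]; color 2: [6, 7, 19]; color 3: [0, 4, 16].

χ(G) = 3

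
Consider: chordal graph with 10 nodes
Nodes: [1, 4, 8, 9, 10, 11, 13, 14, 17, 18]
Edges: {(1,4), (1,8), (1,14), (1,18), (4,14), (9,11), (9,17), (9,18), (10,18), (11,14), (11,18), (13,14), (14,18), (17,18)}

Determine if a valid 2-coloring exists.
No, G is not 2-colorable

The clique on vertices [1, 14, 18] has size 3 > 2, so it alone needs 3 colors.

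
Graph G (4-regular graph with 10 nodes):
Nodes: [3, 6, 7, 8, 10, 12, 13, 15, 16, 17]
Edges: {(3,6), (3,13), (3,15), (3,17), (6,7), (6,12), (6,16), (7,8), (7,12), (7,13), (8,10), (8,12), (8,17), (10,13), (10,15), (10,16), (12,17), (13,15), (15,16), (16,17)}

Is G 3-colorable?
No, G is not 3-colorable

Suppose a proper 3-coloring c exists. The clique [3, 13, 15] takes 3 distinct colors; by symmetry let c(3) = 1, c(13) = 2, c(15) = 3.
- Vertex 10: neighbors [13, 15] already have colors [2, 3] ⇒ c(10) = 1.
- Vertex 16: neighbors [10, 15] already have colors [1, 3] ⇒ c(16) = 2.
- Vertex 6: neighbors [3, 16] already have colors [1, 2] ⇒ c(6) = 3.
- Vertex 7: neighbors [13, 6] already have colors [2, 3] ⇒ c(7) = 1.
- Vertex 12: neighbors [7, 6] already have colors [1, 3] ⇒ c(12) = 2.
- Vertex 8: neighbors [7, 12] already have colors [1, 2] ⇒ c(8) = 3.
- Vertex 17: neighbors [3, 12, 8] already have colors [1, 2, 3] — all 3 colors blocked. Contradiction.
The forced assignments end in a contradiction, so G has no proper 3-coloring (χ ≥ 4).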